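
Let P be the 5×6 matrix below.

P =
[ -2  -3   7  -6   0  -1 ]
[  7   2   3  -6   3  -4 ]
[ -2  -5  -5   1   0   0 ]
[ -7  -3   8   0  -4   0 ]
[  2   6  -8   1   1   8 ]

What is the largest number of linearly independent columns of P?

5

Row reduce to echelon form.
R2 ← R2 + (7/2)·R1: [0, -17/2, 55/2, -27, 3, -15/2]
R3 ← R3 − R1: [0, -2, -12, 7, 0, 1]
R4 ← R4 − (7/2)·R1: [0, 15/2, -33/2, 21, -4, 7/2]
R5 ← R5 + R1: [0, 3, -1, -5, 1, 7]
R3 ← R3 − (4/17)·R2: [0, 0, -314/17, 227/17, -12/17, 47/17]
R4 ← R4 + (15/17)·R2: [0, 0, 132/17, -48/17, -23/17, -53/17]
R5 ← R5 + (6/17)·R2: [0, 0, 148/17, -247/17, 35/17, 74/17]
R4 ← R4 + (66/157)·R3: [0, 0, 0, 438/157, -259/157, -307/157]
R5 ← R5 + (74/157)·R3: [0, 0, 0, -1293/157, 271/157, 888/157]
R5 ← R5 + (431/146)·R4: [0, 0, 0, 0, -459/146, -17/146]
Echelon form has 5 nonzero rows, so rank(P) = 5.
The rank gives the maximum number of linearly independent columns: 5.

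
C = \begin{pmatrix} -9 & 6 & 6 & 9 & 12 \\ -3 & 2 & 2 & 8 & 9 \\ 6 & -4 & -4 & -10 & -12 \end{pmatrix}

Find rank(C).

2

Row reduce to echelon form.
R2 ← R2 − (1/3)·R1: [0, 0, 0, 5, 5]
R3 ← R3 + (2/3)·R1: [0, 0, 0, -4, -4]
R3 ← R3 + (4/5)·R2: [0, 0, 0, 0, 0]
Echelon form has 2 nonzero rows, so rank(C) = 2.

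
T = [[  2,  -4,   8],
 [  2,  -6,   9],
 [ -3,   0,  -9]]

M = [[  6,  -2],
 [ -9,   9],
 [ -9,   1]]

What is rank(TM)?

2

First compute TM:
[[-24, -32],
 [-15, -49],
 [ 63,  -3]]
Now row reduce the product.
R2 ← R2 − (5/8)·R1: [0, -29]
R3 ← R3 + (21/8)·R1: [0, -87]
R3 ← R3 − (3)·R2: [0, 0]
2 nonzero rows, so rank(TM) = 2.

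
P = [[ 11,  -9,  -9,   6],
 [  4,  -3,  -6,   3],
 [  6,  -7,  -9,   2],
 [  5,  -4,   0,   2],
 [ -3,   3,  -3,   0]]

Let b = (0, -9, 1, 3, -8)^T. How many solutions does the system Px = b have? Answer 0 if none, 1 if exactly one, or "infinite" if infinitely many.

0

Row reduce the augmented matrix [P | b].
R2 ← R2 − (4/11)·R1: [0, 3/11, -30/11, 9/11, -9]
R3 ← R3 − (6/11)·R1: [0, -23/11, -45/11, -14/11, 1]
R4 ← R4 − (5/11)·R1: [0, 1/11, 45/11, -8/11, 3]
R5 ← R5 + (3/11)·R1: [0, 6/11, -60/11, 18/11, -8]
R3 ← R3 + (23/3)·R2: [0, 0, -25, 5, -68]
R4 ← R4 − (1/3)·R2: [0, 0, 5, -1, 6]
R5 ← R5 − (2)·R2: [0, 0, 0, 0, 10]
R4 ← R4 + (1/5)·R3: [0, 0, 0, 0, -38/5]
R5 ← R5 + (25/19)·R4: [0, 0, 0, 0, 0]
The echelon form has 4 nonzero rows; the last pivot sits in the augmented column, so rank(P) = 3 but rank([P|b]) = 4.
Since the ranks differ, the system is inconsistent.
It has no solutions.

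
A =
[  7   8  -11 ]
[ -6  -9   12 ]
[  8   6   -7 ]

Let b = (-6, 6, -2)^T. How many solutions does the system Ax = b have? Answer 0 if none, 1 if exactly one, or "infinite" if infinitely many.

1

Row reduce the augmented matrix [A | b].
R2 ← R2 + (6/7)·R1: [0, -15/7, 18/7, 6/7]
R3 ← R3 − (8/7)·R1: [0, -22/7, 39/7, 34/7]
R3 ← R3 − (22/15)·R2: [0, 0, 9/5, 18/5]
The echelon form has 3 nonzero rows, and every pivot lies in the first 3 columns, so rank(A) = rank([A|b]) = 3.
The system is consistent.
rank = 3 = number of unknowns, so the solution is unique.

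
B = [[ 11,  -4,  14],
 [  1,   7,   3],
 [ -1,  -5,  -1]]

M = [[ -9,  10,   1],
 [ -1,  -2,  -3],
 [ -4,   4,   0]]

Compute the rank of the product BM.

2

First compute BM:
[[-151, 174,  23],
 [-28,   8, -20],
 [ 18,  -4,  14]]
Now row reduce the product.
R2 ← R2 − (28/151)·R1: [0, -3664/151, -3664/151]
R3 ← R3 + (18/151)·R1: [0, 2528/151, 2528/151]
R3 ← R3 + (158/229)·R2: [0, 0, 0]
2 nonzero rows, so rank(BM) = 2.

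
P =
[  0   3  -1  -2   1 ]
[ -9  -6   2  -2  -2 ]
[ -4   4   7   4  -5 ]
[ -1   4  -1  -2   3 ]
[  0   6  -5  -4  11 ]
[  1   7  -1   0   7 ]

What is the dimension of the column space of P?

5

Row reduce to echelon form.
Swap R1 ↔ R2
R3 ← R3 − (4/9)·R1: [0, 20/3, 55/9, 44/9, -37/9]
R4 ← R4 − (1/9)·R1: [0, 14/3, -11/9, -16/9, 29/9]
R6 ← R6 + (1/9)·R1: [0, 19/3, -7/9, -2/9, 61/9]
R3 ← R3 − (20/9)·R2: [0, 0, 25/3, 28/3, -19/3]
R4 ← R4 − (14/9)·R2: [0, 0, 1/3, 4/3, 5/3]
R5 ← R5 − (2)·R2: [0, 0, -3, 0, 9]
R6 ← R6 − (19/9)·R2: [0, 0, 4/3, 4, 14/3]
R4 ← R4 − (1/25)·R3: [0, 0, 0, 24/25, 48/25]
R5 ← R5 + (9/25)·R3: [0, 0, 0, 84/25, 168/25]
R6 ← R6 − (4/25)·R3: [0, 0, 0, 188/75, 142/25]
R5 ← R5 − (7/2)·R4: [0, 0, 0, 0, 0]
R6 ← R6 − (47/18)·R4: [0, 0, 0, 0, 2/3]
Swap R5 ↔ R6
Echelon form has 5 nonzero rows, so rank(P) = 5.
The column space has dimension equal to the rank: 5.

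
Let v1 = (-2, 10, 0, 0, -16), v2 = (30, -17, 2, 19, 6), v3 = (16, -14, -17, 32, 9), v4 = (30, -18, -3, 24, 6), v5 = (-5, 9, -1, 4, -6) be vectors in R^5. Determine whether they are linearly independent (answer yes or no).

Form the matrix with these vectors as rows and row reduce.
R2 ← R2 + (15)·R1: [0, 133, 2, 19, -234]
R3 ← R3 + (8)·R1: [0, 66, -17, 32, -119]
R4 ← R4 + (15)·R1: [0, 132, -3, 24, -234]
R5 ← R5 − (5/2)·R1: [0, -16, -1, 4, 34]
R3 ← R3 − (66/133)·R2: [0, 0, -2393/133, 158/7, -383/133]
R4 ← R4 − (132/133)·R2: [0, 0, -663/133, 36/7, -234/133]
R5 ← R5 + (16/133)·R2: [0, 0, -101/133, 44/7, 778/133]
R4 ← R4 − (663/2393)·R3: [0, 0, 0, -2658/2393, -2301/2393]
R5 ← R5 − (101/2393)·R3: [0, 0, 0, 12762/2393, 14289/2393]
R5 ← R5 + (2127/443)·R4: [0, 0, 0, 0, 600/443]
5 nonzero rows, so the 5 vectors span a space of dimension 5.
Since 5 = 5, the vectors are linearly independent.

yes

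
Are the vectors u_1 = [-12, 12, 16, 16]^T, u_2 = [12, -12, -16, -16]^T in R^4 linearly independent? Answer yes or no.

no

Form the matrix with these vectors as rows and row reduce.
R2 ← R2 + R1: [0, 0, 0, 0]
1 nonzero row, so the 2 vectors span a space of dimension 1.
Since 1 < 2, the vectors are linearly dependent.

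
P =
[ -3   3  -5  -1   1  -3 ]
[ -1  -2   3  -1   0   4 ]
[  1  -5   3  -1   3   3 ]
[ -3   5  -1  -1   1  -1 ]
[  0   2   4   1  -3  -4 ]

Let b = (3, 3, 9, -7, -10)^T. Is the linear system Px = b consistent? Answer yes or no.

Row reduce the augmented matrix [P | b].
R2 ← R2 − (1/3)·R1: [0, -3, 14/3, -2/3, -1/3, 5, 2]
R3 ← R3 + (1/3)·R1: [0, -4, 4/3, -4/3, 10/3, 2, 10]
R4 ← R4 − R1: [0, 2, 4, 0, 0, 2, -10]
R3 ← R3 − (4/3)·R2: [0, 0, -44/9, -4/9, 34/9, -14/3, 22/3]
R4 ← R4 + (2/3)·R2: [0, 0, 64/9, -4/9, -2/9, 16/3, -26/3]
R5 ← R5 + (2/3)·R2: [0, 0, 64/9, 5/9, -29/9, -2/3, -26/3]
R4 ← R4 + (16/11)·R3: [0, 0, 0, -12/11, 58/11, -16/11, 2]
R5 ← R5 + (16/11)·R3: [0, 0, 0, -1/11, 25/11, -82/11, 2]
R5 ← R5 − (1/12)·R4: [0, 0, 0, 0, 11/6, -22/3, 11/6]
The echelon form has 5 nonzero rows, and every pivot lies in the first 6 columns, so rank(P) = rank([P|b]) = 5.
The system is consistent.

yes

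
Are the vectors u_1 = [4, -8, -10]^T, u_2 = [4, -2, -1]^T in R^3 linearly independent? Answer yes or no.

Form the matrix with these vectors as rows and row reduce.
R2 ← R2 − R1: [0, 6, 9]
2 nonzero rows, so the 2 vectors span a space of dimension 2.
Since 2 = 2, the vectors are linearly independent.

yes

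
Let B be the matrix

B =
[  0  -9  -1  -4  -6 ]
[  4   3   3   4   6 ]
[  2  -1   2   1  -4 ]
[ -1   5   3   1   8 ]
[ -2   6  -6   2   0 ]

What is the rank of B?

4

Row reduce to echelon form.
Swap R1 ↔ R2
R3 ← R3 − (1/2)·R1: [0, -5/2, 1/2, -1, -7]
R4 ← R4 + (1/4)·R1: [0, 23/4, 15/4, 2, 19/2]
R5 ← R5 + (1/2)·R1: [0, 15/2, -9/2, 4, 3]
R3 ← R3 − (5/18)·R2: [0, 0, 7/9, 1/9, -16/3]
R4 ← R4 + (23/36)·R2: [0, 0, 28/9, -5/9, 17/3]
R5 ← R5 + (5/6)·R2: [0, 0, -16/3, 2/3, -2]
R4 ← R4 − (4)·R3: [0, 0, 0, -1, 27]
R5 ← R5 + (48/7)·R3: [0, 0, 0, 10/7, -270/7]
R5 ← R5 + (10/7)·R4: [0, 0, 0, 0, 0]
Echelon form has 4 nonzero rows, so rank(B) = 4.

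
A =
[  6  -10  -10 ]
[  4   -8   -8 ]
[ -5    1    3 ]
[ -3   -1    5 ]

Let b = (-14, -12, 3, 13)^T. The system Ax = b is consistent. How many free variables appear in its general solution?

0

Row reduce the augmented matrix [A | b].
R2 ← R2 − (2/3)·R1: [0, -4/3, -4/3, -8/3]
R3 ← R3 + (5/6)·R1: [0, -22/3, -16/3, -26/3]
R4 ← R4 + (1/2)·R1: [0, -6, 0, 6]
R3 ← R3 − (11/2)·R2: [0, 0, 2, 6]
R4 ← R4 − (9/2)·R2: [0, 0, 6, 18]
R4 ← R4 − (3)·R3: [0, 0, 0, 0]
The echelon form has 3 nonzero rows, and every pivot lies in the first 3 columns, so rank(A) = rank([A|b]) = 3.
The system is consistent.
Free variables = (unknowns) − (rank) = 3 − 3 = 0.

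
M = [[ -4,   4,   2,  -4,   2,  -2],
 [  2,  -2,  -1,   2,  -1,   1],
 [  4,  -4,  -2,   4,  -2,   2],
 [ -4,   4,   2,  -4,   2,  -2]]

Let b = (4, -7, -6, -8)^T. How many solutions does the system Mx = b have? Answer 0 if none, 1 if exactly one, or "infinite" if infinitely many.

0

Row reduce the augmented matrix [M | b].
R2 ← R2 + (1/2)·R1: [0, 0, 0, 0, 0, 0, -5]
R3 ← R3 + R1: [0, 0, 0, 0, 0, 0, -2]
R4 ← R4 − R1: [0, 0, 0, 0, 0, 0, -12]
R3 ← R3 − (2/5)·R2: [0, 0, 0, 0, 0, 0, 0]
R4 ← R4 − (12/5)·R2: [0, 0, 0, 0, 0, 0, 0]
The echelon form has 2 nonzero rows; the last pivot sits in the augmented column, so rank(M) = 1 but rank([M|b]) = 2.
Since the ranks differ, the system is inconsistent.
It has no solutions.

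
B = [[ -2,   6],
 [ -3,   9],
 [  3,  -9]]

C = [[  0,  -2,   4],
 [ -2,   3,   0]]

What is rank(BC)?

First compute BC:
[[-12,  22,  -8],
 [-18,  33, -12],
 [ 18, -33,  12]]
Now row reduce the product.
R2 ← R2 − (3/2)·R1: [0, 0, 0]
R3 ← R3 + (3/2)·R1: [0, 0, 0]
1 nonzero row, so rank(BC) = 1.

1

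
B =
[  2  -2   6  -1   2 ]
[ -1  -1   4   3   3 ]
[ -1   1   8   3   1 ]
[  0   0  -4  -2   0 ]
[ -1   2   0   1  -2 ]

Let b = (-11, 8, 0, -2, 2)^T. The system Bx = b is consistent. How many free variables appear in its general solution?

1

Row reduce the augmented matrix [B | b].
R2 ← R2 + (1/2)·R1: [0, -2, 7, 5/2, 4, 5/2]
R3 ← R3 + (1/2)·R1: [0, 0, 11, 5/2, 2, -11/2]
R5 ← R5 + (1/2)·R1: [0, 1, 3, 1/2, -1, -7/2]
R5 ← R5 + (1/2)·R2: [0, 0, 13/2, 7/4, 1, -9/4]
R4 ← R4 + (4/11)·R3: [0, 0, 0, -12/11, 8/11, -4]
R5 ← R5 − (13/22)·R3: [0, 0, 0, 3/11, -2/11, 1]
R5 ← R5 + (1/4)·R4: [0, 0, 0, 0, 0, 0]
The echelon form has 4 nonzero rows, and every pivot lies in the first 5 columns, so rank(B) = rank([B|b]) = 4.
The system is consistent.
Free variables = (unknowns) − (rank) = 5 − 4 = 1.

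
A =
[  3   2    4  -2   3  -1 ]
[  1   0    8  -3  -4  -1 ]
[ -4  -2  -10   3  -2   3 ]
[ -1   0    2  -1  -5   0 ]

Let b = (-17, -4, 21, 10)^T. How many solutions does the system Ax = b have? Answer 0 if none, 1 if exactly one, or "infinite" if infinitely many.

Row reduce the augmented matrix [A | b].
R2 ← R2 − (1/3)·R1: [0, -2/3, 20/3, -7/3, -5, -2/3, 5/3]
R3 ← R3 + (4/3)·R1: [0, 2/3, -14/3, 1/3, 2, 5/3, -5/3]
R4 ← R4 + (1/3)·R1: [0, 2/3, 10/3, -5/3, -4, -1/3, 13/3]
R3 ← R3 + R2: [0, 0, 2, -2, -3, 1, 0]
R4 ← R4 + R2: [0, 0, 10, -4, -9, -1, 6]
R4 ← R4 − (5)·R3: [0, 0, 0, 6, 6, -6, 6]
The echelon form has 4 nonzero rows, and every pivot lies in the first 6 columns, so rank(A) = rank([A|b]) = 4.
The system is consistent.
rank = 4 < 6 unknowns, so there are infinitely many solutions.

infinite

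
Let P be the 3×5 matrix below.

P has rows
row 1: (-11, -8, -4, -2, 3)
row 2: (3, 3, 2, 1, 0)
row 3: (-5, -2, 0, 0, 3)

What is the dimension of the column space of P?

2

Row reduce to echelon form.
R2 ← R2 + (3/11)·R1: [0, 9/11, 10/11, 5/11, 9/11]
R3 ← R3 − (5/11)·R1: [0, 18/11, 20/11, 10/11, 18/11]
R3 ← R3 − (2)·R2: [0, 0, 0, 0, 0]
Echelon form has 2 nonzero rows, so rank(P) = 2.
The column space has dimension equal to the rank: 2.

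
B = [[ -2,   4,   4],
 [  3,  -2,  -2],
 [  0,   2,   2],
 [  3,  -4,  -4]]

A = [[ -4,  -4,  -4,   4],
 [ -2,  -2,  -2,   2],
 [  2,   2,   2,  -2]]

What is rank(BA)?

First compute BA:
[[  8,   8,   8,  -8],
 [-12, -12, -12,  12],
 [  0,   0,   0,   0],
 [-12, -12, -12,  12]]
Now row reduce the product.
R2 ← R2 + (3/2)·R1: [0, 0, 0, 0]
R4 ← R4 + (3/2)·R1: [0, 0, 0, 0]
1 nonzero row, so rank(BA) = 1.

1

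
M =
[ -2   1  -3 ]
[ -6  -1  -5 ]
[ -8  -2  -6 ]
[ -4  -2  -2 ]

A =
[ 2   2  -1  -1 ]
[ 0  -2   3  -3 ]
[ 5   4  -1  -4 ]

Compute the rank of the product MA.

2

First compute MA:
[[-19, -18,   8,  11],
 [-37, -30,   8,  29],
 [-46, -36,   8,  38],
 [-18, -12,   0,  18]]
Now row reduce the product.
R2 ← R2 − (37/19)·R1: [0, 96/19, -144/19, 144/19]
R3 ← R3 − (46/19)·R1: [0, 144/19, -216/19, 216/19]
R4 ← R4 − (18/19)·R1: [0, 96/19, -144/19, 144/19]
R3 ← R3 − (3/2)·R2: [0, 0, 0, 0]
R4 ← R4 − R2: [0, 0, 0, 0]
2 nonzero rows, so rank(MA) = 2.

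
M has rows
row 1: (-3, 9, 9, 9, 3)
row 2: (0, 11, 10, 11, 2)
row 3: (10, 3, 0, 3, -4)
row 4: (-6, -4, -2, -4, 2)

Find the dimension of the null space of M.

3

Row reduce to echelon form.
R3 ← R3 + (10/3)·R1: [0, 33, 30, 33, 6]
R4 ← R4 − (2)·R1: [0, -22, -20, -22, -4]
R3 ← R3 − (3)·R2: [0, 0, 0, 0, 0]
R4 ← R4 + (2)·R2: [0, 0, 0, 0, 0]
2 nonzero rows, so rank(M) = 2.
M has 5 columns; by rank–nullity, nullity = 5 − 2 = 3.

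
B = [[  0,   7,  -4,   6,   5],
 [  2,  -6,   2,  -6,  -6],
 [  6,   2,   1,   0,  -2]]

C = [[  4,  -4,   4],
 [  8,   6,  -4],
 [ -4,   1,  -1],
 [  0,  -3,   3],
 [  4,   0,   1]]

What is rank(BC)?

First compute BC:
[[ 92,  20,  -1],
 [-72, -24,   6],
 [ 28, -11,  13]]
Now row reduce the product.
R2 ← R2 + (18/23)·R1: [0, -192/23, 120/23]
R3 ← R3 − (7/23)·R1: [0, -393/23, 306/23]
R3 ← R3 − (131/64)·R2: [0, 0, 21/8]
3 nonzero rows, so rank(BC) = 3.

3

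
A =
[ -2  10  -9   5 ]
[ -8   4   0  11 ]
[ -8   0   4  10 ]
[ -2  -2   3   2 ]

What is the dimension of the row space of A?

2

Row reduce to echelon form.
R2 ← R2 − (4)·R1: [0, -36, 36, -9]
R3 ← R3 − (4)·R1: [0, -40, 40, -10]
R4 ← R4 − R1: [0, -12, 12, -3]
R3 ← R3 − (10/9)·R2: [0, 0, 0, 0]
R4 ← R4 − (1/3)·R2: [0, 0, 0, 0]
Echelon form has 2 nonzero rows, so rank(A) = 2.
The row space has dimension equal to the rank: 2.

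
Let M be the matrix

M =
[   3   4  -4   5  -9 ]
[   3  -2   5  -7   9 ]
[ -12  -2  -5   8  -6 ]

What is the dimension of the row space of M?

Row reduce to echelon form.
R2 ← R2 − R1: [0, -6, 9, -12, 18]
R3 ← R3 + (4)·R1: [0, 14, -21, 28, -42]
R3 ← R3 + (7/3)·R2: [0, 0, 0, 0, 0]
Echelon form has 2 nonzero rows, so rank(M) = 2.
The row space has dimension equal to the rank: 2.

2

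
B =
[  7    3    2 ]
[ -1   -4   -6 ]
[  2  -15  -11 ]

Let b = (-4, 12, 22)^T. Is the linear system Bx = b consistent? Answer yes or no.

yes

Row reduce the augmented matrix [B | b].
R2 ← R2 + (1/7)·R1: [0, -25/7, -40/7, 80/7]
R3 ← R3 − (2/7)·R1: [0, -111/7, -81/7, 162/7]
R3 ← R3 − (111/25)·R2: [0, 0, 69/5, -138/5]
The echelon form has 3 nonzero rows, and every pivot lies in the first 3 columns, so rank(B) = rank([B|b]) = 3.
The system is consistent.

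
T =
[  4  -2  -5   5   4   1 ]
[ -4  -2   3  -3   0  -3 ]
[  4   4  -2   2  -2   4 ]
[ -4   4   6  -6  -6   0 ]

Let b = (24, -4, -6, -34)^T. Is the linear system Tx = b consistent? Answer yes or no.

Row reduce the augmented matrix [T | b].
R2 ← R2 + R1: [0, -4, -2, 2, 4, -2, 20]
R3 ← R3 − R1: [0, 6, 3, -3, -6, 3, -30]
R4 ← R4 + R1: [0, 2, 1, -1, -2, 1, -10]
R3 ← R3 + (3/2)·R2: [0, 0, 0, 0, 0, 0, 0]
R4 ← R4 + (1/2)·R2: [0, 0, 0, 0, 0, 0, 0]
The echelon form has 2 nonzero rows, and every pivot lies in the first 6 columns, so rank(T) = rank([T|b]) = 2.
The system is consistent.

yes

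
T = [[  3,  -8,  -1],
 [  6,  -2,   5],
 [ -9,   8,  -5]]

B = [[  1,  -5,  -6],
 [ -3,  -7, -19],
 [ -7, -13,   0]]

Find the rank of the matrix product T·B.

First compute TB:
[[ 34,  54, 134],
 [-23, -81,   2],
 [  2,  54, -98]]
Now row reduce the product.
R2 ← R2 + (23/34)·R1: [0, -756/17, 1575/17]
R3 ← R3 − (1/17)·R1: [0, 864/17, -1800/17]
R3 ← R3 + (8/7)·R2: [0, 0, 0]
2 nonzero rows, so rank(TB) = 2.

2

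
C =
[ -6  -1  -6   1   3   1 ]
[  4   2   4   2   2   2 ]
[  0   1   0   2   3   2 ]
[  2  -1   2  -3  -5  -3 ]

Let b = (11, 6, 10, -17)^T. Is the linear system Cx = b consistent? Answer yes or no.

yes

Row reduce the augmented matrix [C | b].
R2 ← R2 + (2/3)·R1: [0, 4/3, 0, 8/3, 4, 8/3, 40/3]
R4 ← R4 + (1/3)·R1: [0, -4/3, 0, -8/3, -4, -8/3, -40/3]
R3 ← R3 − (3/4)·R2: [0, 0, 0, 0, 0, 0, 0]
R4 ← R4 + R2: [0, 0, 0, 0, 0, 0, 0]
The echelon form has 2 nonzero rows, and every pivot lies in the first 6 columns, so rank(C) = rank([C|b]) = 2.
The system is consistent.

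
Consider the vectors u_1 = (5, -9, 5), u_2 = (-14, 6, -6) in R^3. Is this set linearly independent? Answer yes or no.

yes

Form the matrix with these vectors as rows and row reduce.
R2 ← R2 + (14/5)·R1: [0, -96/5, 8]
2 nonzero rows, so the 2 vectors span a space of dimension 2.
Since 2 = 2, the vectors are linearly independent.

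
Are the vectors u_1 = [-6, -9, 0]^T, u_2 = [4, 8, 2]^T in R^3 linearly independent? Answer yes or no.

Form the matrix with these vectors as rows and row reduce.
R2 ← R2 + (2/3)·R1: [0, 2, 2]
2 nonzero rows, so the 2 vectors span a space of dimension 2.
Since 2 = 2, the vectors are linearly independent.

yes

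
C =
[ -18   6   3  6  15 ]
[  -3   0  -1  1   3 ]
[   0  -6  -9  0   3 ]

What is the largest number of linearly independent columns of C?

Row reduce to echelon form.
R2 ← R2 − (1/6)·R1: [0, -1, -3/2, 0, 1/2]
R3 ← R3 − (6)·R2: [0, 0, 0, 0, 0]
Echelon form has 2 nonzero rows, so rank(C) = 2.
The rank gives the maximum number of linearly independent columns: 2.

2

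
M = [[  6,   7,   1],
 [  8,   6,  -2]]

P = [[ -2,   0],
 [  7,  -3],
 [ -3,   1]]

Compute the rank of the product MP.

2

First compute MP:
[[ 34, -20],
 [ 32, -20]]
Now row reduce the product.
R2 ← R2 − (16/17)·R1: [0, -20/17]
2 nonzero rows, so rank(MP) = 2.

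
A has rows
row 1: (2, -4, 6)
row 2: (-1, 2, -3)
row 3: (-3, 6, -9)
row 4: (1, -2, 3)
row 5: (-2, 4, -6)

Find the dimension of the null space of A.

2

Row reduce to echelon form.
R2 ← R2 + (1/2)·R1: [0, 0, 0]
R3 ← R3 + (3/2)·R1: [0, 0, 0]
R4 ← R4 − (1/2)·R1: [0, 0, 0]
R5 ← R5 + R1: [0, 0, 0]
1 nonzero row, so rank(A) = 1.
A has 3 columns; by rank–nullity, nullity = 3 − 1 = 2.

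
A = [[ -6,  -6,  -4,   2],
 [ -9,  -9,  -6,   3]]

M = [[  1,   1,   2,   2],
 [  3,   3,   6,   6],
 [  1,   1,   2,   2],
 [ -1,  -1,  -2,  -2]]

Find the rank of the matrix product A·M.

1

First compute AM:
[[-30, -30, -60, -60],
 [-45, -45, -90, -90]]
Now row reduce the product.
R2 ← R2 − (3/2)·R1: [0, 0, 0, 0]
1 nonzero row, so rank(AM) = 1.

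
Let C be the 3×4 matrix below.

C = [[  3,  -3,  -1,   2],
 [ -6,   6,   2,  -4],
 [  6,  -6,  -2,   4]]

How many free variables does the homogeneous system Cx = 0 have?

3

Row reduce to echelon form.
R2 ← R2 + (2)·R1: [0, 0, 0, 0]
R3 ← R3 − (2)·R1: [0, 0, 0, 0]
1 nonzero row, so rank(C) = 1.
C has 4 columns; by rank–nullity, nullity = 4 − 1 = 3.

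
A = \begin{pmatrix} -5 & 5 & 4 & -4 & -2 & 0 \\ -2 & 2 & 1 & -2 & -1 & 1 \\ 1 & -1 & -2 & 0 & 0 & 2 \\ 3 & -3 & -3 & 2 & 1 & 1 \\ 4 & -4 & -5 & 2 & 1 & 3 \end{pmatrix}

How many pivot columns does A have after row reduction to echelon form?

2

Row reduce to echelon form.
R2 ← R2 − (2/5)·R1: [0, 0, -3/5, -2/5, -1/5, 1]
R3 ← R3 + (1/5)·R1: [0, 0, -6/5, -4/5, -2/5, 2]
R4 ← R4 + (3/5)·R1: [0, 0, -3/5, -2/5, -1/5, 1]
R5 ← R5 + (4/5)·R1: [0, 0, -9/5, -6/5, -3/5, 3]
R3 ← R3 − (2)·R2: [0, 0, 0, 0, 0, 0]
R4 ← R4 − R2: [0, 0, 0, 0, 0, 0]
R5 ← R5 − (3)·R2: [0, 0, 0, 0, 0, 0]
Echelon form has 2 nonzero rows, so rank(A) = 2.
Each nonzero row contributes one pivot column: 2 pivot columns.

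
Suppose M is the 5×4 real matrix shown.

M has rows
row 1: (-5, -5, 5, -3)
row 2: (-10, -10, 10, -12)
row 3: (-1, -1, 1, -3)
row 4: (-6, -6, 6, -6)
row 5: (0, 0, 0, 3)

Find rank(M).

Row reduce to echelon form.
R2 ← R2 − (2)·R1: [0, 0, 0, -6]
R3 ← R3 − (1/5)·R1: [0, 0, 0, -12/5]
R4 ← R4 − (6/5)·R1: [0, 0, 0, -12/5]
R3 ← R3 − (2/5)·R2: [0, 0, 0, 0]
R4 ← R4 − (2/5)·R2: [0, 0, 0, 0]
R5 ← R5 + (1/2)·R2: [0, 0, 0, 0]
Echelon form has 2 nonzero rows, so rank(M) = 2.

2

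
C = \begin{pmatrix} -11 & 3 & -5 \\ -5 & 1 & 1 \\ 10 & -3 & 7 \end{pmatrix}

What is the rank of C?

Row reduce to echelon form.
R2 ← R2 − (5/11)·R1: [0, -4/11, 36/11]
R3 ← R3 + (10/11)·R1: [0, -3/11, 27/11]
R3 ← R3 − (3/4)·R2: [0, 0, 0]
Echelon form has 2 nonzero rows, so rank(C) = 2.

2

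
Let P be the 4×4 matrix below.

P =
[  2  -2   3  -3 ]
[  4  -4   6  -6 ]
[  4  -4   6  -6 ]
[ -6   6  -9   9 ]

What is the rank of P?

Row reduce to echelon form.
R2 ← R2 − (2)·R1: [0, 0, 0, 0]
R3 ← R3 − (2)·R1: [0, 0, 0, 0]
R4 ← R4 + (3)·R1: [0, 0, 0, 0]
Echelon form has 1 nonzero row, so rank(P) = 1.

1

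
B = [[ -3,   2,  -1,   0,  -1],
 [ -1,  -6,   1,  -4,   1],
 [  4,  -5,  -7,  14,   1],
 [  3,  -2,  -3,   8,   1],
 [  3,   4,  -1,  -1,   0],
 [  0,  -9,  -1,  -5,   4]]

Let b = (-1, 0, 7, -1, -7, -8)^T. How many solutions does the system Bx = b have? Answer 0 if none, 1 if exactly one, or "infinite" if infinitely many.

Row reduce the augmented matrix [B | b].
R2 ← R2 − (1/3)·R1: [0, -20/3, 4/3, -4, 4/3, 1/3]
R3 ← R3 + (4/3)·R1: [0, -7/3, -25/3, 14, -1/3, 17/3]
R4 ← R4 + R1: [0, 0, -4, 8, 0, -2]
R5 ← R5 + R1: [0, 6, -2, -1, -1, -8]
R3 ← R3 − (7/20)·R2: [0, 0, -44/5, 77/5, -4/5, 111/20]
R5 ← R5 + (9/10)·R2: [0, 0, -4/5, -23/5, 1/5, -77/10]
R6 ← R6 − (27/20)·R2: [0, 0, -14/5, 2/5, 11/5, -169/20]
R4 ← R4 − (5/11)·R3: [0, 0, 0, 1, 4/11, -199/44]
R5 ← R5 − (1/11)·R3: [0, 0, 0, -6, 3/11, -361/44]
R6 ← R6 − (7/22)·R3: [0, 0, 0, -9/2, 27/11, -899/88]
R5 ← R5 + (6)·R4: [0, 0, 0, 0, 27/11, -1555/44]
R6 ← R6 + (9/2)·R4: [0, 0, 0, 0, 45/11, -1345/44]
R6 ← R6 − (5/3)·R5: [0, 0, 0, 0, 0, 85/3]
The echelon form has 6 nonzero rows; the last pivot sits in the augmented column, so rank(B) = 5 but rank([B|b]) = 6.
Since the ranks differ, the system is inconsistent.
It has no solutions.

0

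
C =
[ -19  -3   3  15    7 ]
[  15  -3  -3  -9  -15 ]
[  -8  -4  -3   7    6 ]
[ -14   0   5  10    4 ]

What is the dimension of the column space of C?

4

Row reduce to echelon form.
R2 ← R2 + (15/19)·R1: [0, -102/19, -12/19, 54/19, -180/19]
R3 ← R3 − (8/19)·R1: [0, -52/19, -81/19, 13/19, 58/19]
R4 ← R4 − (14/19)·R1: [0, 42/19, 53/19, -20/19, -22/19]
R3 ← R3 − (26/51)·R2: [0, 0, -67/17, -13/17, 134/17]
R4 ← R4 + (7/17)·R2: [0, 0, 43/17, 2/17, -86/17]
R4 ← R4 + (43/67)·R3: [0, 0, 0, -25/67, 0]
Echelon form has 4 nonzero rows, so rank(C) = 4.
The column space has dimension equal to the rank: 4.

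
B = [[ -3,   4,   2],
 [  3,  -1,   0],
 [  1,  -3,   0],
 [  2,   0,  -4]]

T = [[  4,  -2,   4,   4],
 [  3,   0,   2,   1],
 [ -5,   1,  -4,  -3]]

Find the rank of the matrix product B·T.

2

First compute BT:
[[-10,   8, -12, -14],
 [  9,  -6,  10,  11],
 [ -5,  -2,  -2,   1],
 [ 28,  -8,  24,  20]]
Now row reduce the product.
R2 ← R2 + (9/10)·R1: [0, 6/5, -4/5, -8/5]
R3 ← R3 − (1/2)·R1: [0, -6, 4, 8]
R4 ← R4 + (14/5)·R1: [0, 72/5, -48/5, -96/5]
R3 ← R3 + (5)·R2: [0, 0, 0, 0]
R4 ← R4 − (12)·R2: [0, 0, 0, 0]
2 nonzero rows, so rank(BT) = 2.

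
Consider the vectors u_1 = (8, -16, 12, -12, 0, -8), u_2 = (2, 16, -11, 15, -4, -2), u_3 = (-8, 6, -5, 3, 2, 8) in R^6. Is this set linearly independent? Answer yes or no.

Form the matrix with these vectors as rows and row reduce.
R2 ← R2 − (1/4)·R1: [0, 20, -14, 18, -4, 0]
R3 ← R3 + R1: [0, -10, 7, -9, 2, 0]
R3 ← R3 + (1/2)·R2: [0, 0, 0, 0, 0, 0]
2 nonzero rows, so the 3 vectors span a space of dimension 2.
Since 2 < 3, the vectors are linearly dependent.

no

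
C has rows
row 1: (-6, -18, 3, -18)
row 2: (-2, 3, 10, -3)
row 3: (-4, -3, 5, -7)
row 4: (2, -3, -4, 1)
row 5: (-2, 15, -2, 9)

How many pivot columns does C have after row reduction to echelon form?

3

Row reduce to echelon form.
R2 ← R2 − (1/3)·R1: [0, 9, 9, 3]
R3 ← R3 − (2/3)·R1: [0, 9, 3, 5]
R4 ← R4 + (1/3)·R1: [0, -9, -3, -5]
R5 ← R5 − (1/3)·R1: [0, 21, -3, 15]
R3 ← R3 − R2: [0, 0, -6, 2]
R4 ← R4 + R2: [0, 0, 6, -2]
R5 ← R5 − (7/3)·R2: [0, 0, -24, 8]
R4 ← R4 + R3: [0, 0, 0, 0]
R5 ← R5 − (4)·R3: [0, 0, 0, 0]
Echelon form has 3 nonzero rows, so rank(C) = 3.
Each nonzero row contributes one pivot column: 3 pivot columns.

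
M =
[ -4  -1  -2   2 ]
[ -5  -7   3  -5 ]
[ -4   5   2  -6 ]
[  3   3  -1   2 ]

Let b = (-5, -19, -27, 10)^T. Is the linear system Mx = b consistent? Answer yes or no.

Row reduce the augmented matrix [M | b].
R2 ← R2 − (5/4)·R1: [0, -23/4, 11/2, -15/2, -51/4]
R3 ← R3 − R1: [0, 6, 4, -8, -22]
R4 ← R4 + (3/4)·R1: [0, 9/4, -5/2, 7/2, 25/4]
R3 ← R3 + (24/23)·R2: [0, 0, 224/23, -364/23, -812/23]
R4 ← R4 + (9/23)·R2: [0, 0, -8/23, 13/23, 29/23]
R4 ← R4 + (1/28)·R3: [0, 0, 0, 0, 0]
The echelon form has 3 nonzero rows, and every pivot lies in the first 4 columns, so rank(M) = rank([M|b]) = 3.
The system is consistent.

yes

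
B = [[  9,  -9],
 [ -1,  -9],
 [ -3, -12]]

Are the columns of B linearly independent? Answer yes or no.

Row reduce B to echelon form.
R2 ← R2 + (1/9)·R1: [0, -10]
R3 ← R3 + (1/3)·R1: [0, -15]
R3 ← R3 − (3/2)·R2: [0, 0]
2 pivots among 2 columns.
Every column is a pivot column, so the columns are linearly independent.

yes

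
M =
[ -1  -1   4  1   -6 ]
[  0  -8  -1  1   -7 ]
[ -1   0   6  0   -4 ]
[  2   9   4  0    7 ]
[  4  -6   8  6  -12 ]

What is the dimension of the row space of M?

Row reduce to echelon form.
R3 ← R3 − R1: [0, 1, 2, -1, 2]
R4 ← R4 + (2)·R1: [0, 7, 12, 2, -5]
R5 ← R5 + (4)·R1: [0, -10, 24, 10, -36]
R3 ← R3 + (1/8)·R2: [0, 0, 15/8, -7/8, 9/8]
R4 ← R4 + (7/8)·R2: [0, 0, 89/8, 23/8, -89/8]
R5 ← R5 − (5/4)·R2: [0, 0, 101/4, 35/4, -109/4]
R4 ← R4 − (89/15)·R3: [0, 0, 0, 121/15, -89/5]
R5 ← R5 − (202/15)·R3: [0, 0, 0, 308/15, -212/5]
R5 ← R5 − (28/11)·R4: [0, 0, 0, 0, 32/11]
Echelon form has 5 nonzero rows, so rank(M) = 5.
The row space has dimension equal to the rank: 5.

5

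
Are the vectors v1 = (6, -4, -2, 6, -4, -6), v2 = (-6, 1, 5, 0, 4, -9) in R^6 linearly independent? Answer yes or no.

Form the matrix with these vectors as rows and row reduce.
R2 ← R2 + R1: [0, -3, 3, 6, 0, -15]
2 nonzero rows, so the 2 vectors span a space of dimension 2.
Since 2 = 2, the vectors are linearly independent.

yes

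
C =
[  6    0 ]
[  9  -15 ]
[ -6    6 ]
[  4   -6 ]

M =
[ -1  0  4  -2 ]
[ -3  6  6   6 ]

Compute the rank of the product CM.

First compute CM:
[[ -6,   0,  24, -12],
 [ 36, -90, -54, -108],
 [-12,  36,  12,  48],
 [ 14, -36, -20, -44]]
Now row reduce the product.
R2 ← R2 + (6)·R1: [0, -90, 90, -180]
R3 ← R3 − (2)·R1: [0, 36, -36, 72]
R4 ← R4 + (7/3)·R1: [0, -36, 36, -72]
R3 ← R3 + (2/5)·R2: [0, 0, 0, 0]
R4 ← R4 − (2/5)·R2: [0, 0, 0, 0]
2 nonzero rows, so rank(CM) = 2.

2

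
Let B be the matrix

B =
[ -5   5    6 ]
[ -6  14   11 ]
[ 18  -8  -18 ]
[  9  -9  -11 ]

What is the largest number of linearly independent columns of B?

Row reduce to echelon form.
R2 ← R2 − (6/5)·R1: [0, 8, 19/5]
R3 ← R3 + (18/5)·R1: [0, 10, 18/5]
R4 ← R4 + (9/5)·R1: [0, 0, -1/5]
R3 ← R3 − (5/4)·R2: [0, 0, -23/20]
R4 ← R4 − (4/23)·R3: [0, 0, 0]
Echelon form has 3 nonzero rows, so rank(B) = 3.
The rank gives the maximum number of linearly independent columns: 3.

3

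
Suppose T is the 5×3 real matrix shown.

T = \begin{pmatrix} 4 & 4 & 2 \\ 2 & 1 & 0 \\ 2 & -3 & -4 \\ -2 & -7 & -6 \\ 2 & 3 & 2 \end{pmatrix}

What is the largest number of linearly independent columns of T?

Row reduce to echelon form.
R2 ← R2 − (1/2)·R1: [0, -1, -1]
R3 ← R3 − (1/2)·R1: [0, -5, -5]
R4 ← R4 + (1/2)·R1: [0, -5, -5]
R5 ← R5 − (1/2)·R1: [0, 1, 1]
R3 ← R3 − (5)·R2: [0, 0, 0]
R4 ← R4 − (5)·R2: [0, 0, 0]
R5 ← R5 + R2: [0, 0, 0]
Echelon form has 2 nonzero rows, so rank(T) = 2.
The rank gives the maximum number of linearly independent columns: 2.

2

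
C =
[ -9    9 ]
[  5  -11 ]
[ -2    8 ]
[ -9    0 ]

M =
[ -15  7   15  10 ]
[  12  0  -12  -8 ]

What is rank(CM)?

First compute CM:
[[243, -63, -243, -162],
 [-207,  35, 207, 138],
 [126, -14, -126, -84],
 [135, -63, -135, -90]]
Now row reduce the product.
R2 ← R2 + (23/27)·R1: [0, -56/3, 0, 0]
R3 ← R3 − (14/27)·R1: [0, 56/3, 0, 0]
R4 ← R4 − (5/9)·R1: [0, -28, 0, 0]
R3 ← R3 + R2: [0, 0, 0, 0]
R4 ← R4 − (3/2)·R2: [0, 0, 0, 0]
2 nonzero rows, so rank(CM) = 2.

2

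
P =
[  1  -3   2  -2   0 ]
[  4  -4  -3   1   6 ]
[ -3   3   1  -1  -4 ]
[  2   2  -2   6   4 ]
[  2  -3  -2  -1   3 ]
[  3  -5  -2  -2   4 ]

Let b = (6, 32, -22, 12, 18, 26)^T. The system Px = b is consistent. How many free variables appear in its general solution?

2

Row reduce the augmented matrix [P | b].
R2 ← R2 − (4)·R1: [0, 8, -11, 9, 6, 8]
R3 ← R3 + (3)·R1: [0, -6, 7, -7, -4, -4]
R4 ← R4 − (2)·R1: [0, 8, -6, 10, 4, 0]
R5 ← R5 − (2)·R1: [0, 3, -6, 3, 3, 6]
R6 ← R6 − (3)·R1: [0, 4, -8, 4, 4, 8]
R3 ← R3 + (3/4)·R2: [0, 0, -5/4, -1/4, 1/2, 2]
R4 ← R4 − R2: [0, 0, 5, 1, -2, -8]
R5 ← R5 − (3/8)·R2: [0, 0, -15/8, -3/8, 3/4, 3]
R6 ← R6 − (1/2)·R2: [0, 0, -5/2, -1/2, 1, 4]
R4 ← R4 + (4)·R3: [0, 0, 0, 0, 0, 0]
R5 ← R5 − (3/2)·R3: [0, 0, 0, 0, 0, 0]
R6 ← R6 − (2)·R3: [0, 0, 0, 0, 0, 0]
The echelon form has 3 nonzero rows, and every pivot lies in the first 5 columns, so rank(P) = rank([P|b]) = 3.
The system is consistent.
Free variables = (unknowns) − (rank) = 5 − 3 = 2.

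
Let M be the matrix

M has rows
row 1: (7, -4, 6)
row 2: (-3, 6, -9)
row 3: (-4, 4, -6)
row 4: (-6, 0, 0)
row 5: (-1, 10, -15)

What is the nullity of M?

1

Row reduce to echelon form.
R2 ← R2 + (3/7)·R1: [0, 30/7, -45/7]
R3 ← R3 + (4/7)·R1: [0, 12/7, -18/7]
R4 ← R4 + (6/7)·R1: [0, -24/7, 36/7]
R5 ← R5 + (1/7)·R1: [0, 66/7, -99/7]
R3 ← R3 − (2/5)·R2: [0, 0, 0]
R4 ← R4 + (4/5)·R2: [0, 0, 0]
R5 ← R5 − (11/5)·R2: [0, 0, 0]
2 nonzero rows, so rank(M) = 2.
M has 3 columns; by rank–nullity, nullity = 3 − 2 = 1.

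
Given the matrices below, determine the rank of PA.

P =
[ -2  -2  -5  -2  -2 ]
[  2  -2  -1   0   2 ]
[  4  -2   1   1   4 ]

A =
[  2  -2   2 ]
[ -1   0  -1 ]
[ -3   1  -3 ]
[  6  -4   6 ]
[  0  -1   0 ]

First compute PA:
[[  1,   9,   1],
 [  9,  -7,   9],
 [ 13, -15,  13]]
Now row reduce the product.
R2 ← R2 − (9)·R1: [0, -88, 0]
R3 ← R3 − (13)·R1: [0, -132, 0]
R3 ← R3 − (3/2)·R2: [0, 0, 0]
2 nonzero rows, so rank(PA) = 2.

2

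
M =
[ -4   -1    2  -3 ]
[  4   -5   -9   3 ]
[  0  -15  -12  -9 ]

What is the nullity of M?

1

Row reduce to echelon form.
R2 ← R2 + R1: [0, -6, -7, 0]
R3 ← R3 − (5/2)·R2: [0, 0, 11/2, -9]
3 nonzero rows, so rank(M) = 3.
M has 4 columns; by rank–nullity, nullity = 4 − 3 = 1.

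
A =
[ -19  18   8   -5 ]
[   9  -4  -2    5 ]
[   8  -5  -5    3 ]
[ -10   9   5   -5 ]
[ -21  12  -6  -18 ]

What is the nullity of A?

Row reduce to echelon form.
R2 ← R2 + (9/19)·R1: [0, 86/19, 34/19, 50/19]
R3 ← R3 + (8/19)·R1: [0, 49/19, -31/19, 17/19]
R4 ← R4 − (10/19)·R1: [0, -9/19, 15/19, -45/19]
R5 ← R5 − (21/19)·R1: [0, -150/19, -282/19, -237/19]
R3 ← R3 − (49/86)·R2: [0, 0, -114/43, -26/43]
R4 ← R4 + (9/86)·R2: [0, 0, 42/43, -90/43]
R5 ← R5 + (75/43)·R2: [0, 0, -504/43, -339/43]
R4 ← R4 + (7/19)·R3: [0, 0, 0, -44/19]
R5 ← R5 − (84/19)·R3: [0, 0, 0, -99/19]
R5 ← R5 − (9/4)·R4: [0, 0, 0, 0]
4 nonzero rows, so rank(A) = 4.
A has 4 columns; by rank–nullity, nullity = 4 − 4 = 0.

0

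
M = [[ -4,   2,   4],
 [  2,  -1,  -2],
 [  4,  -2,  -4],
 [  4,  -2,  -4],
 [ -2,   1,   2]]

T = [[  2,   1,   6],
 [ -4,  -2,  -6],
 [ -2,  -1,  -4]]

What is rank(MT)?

First compute MT:
[[-24, -12, -52],
 [ 12,   6,  26],
 [ 24,  12,  52],
 [ 24,  12,  52],
 [-12,  -6, -26]]
Now row reduce the product.
R2 ← R2 + (1/2)·R1: [0, 0, 0]
R3 ← R3 + R1: [0, 0, 0]
R4 ← R4 + R1: [0, 0, 0]
R5 ← R5 − (1/2)·R1: [0, 0, 0]
1 nonzero row, so rank(MT) = 1.

1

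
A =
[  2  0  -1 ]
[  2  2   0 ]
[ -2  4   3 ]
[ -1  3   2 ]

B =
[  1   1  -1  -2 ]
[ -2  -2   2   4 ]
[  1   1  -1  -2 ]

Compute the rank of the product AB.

First compute AB:
[[  1,   1,  -1,  -2],
 [ -2,  -2,   2,   4],
 [ -7,  -7,   7,  14],
 [ -5,  -5,   5,  10]]
Now row reduce the product.
R2 ← R2 + (2)·R1: [0, 0, 0, 0]
R3 ← R3 + (7)·R1: [0, 0, 0, 0]
R4 ← R4 + (5)·R1: [0, 0, 0, 0]
1 nonzero row, so rank(AB) = 1.

1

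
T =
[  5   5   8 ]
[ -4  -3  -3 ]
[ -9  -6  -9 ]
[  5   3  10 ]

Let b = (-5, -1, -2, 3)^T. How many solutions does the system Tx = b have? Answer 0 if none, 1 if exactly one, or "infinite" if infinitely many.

0

Row reduce the augmented matrix [T | b].
R2 ← R2 + (4/5)·R1: [0, 1, 17/5, -5]
R3 ← R3 + (9/5)·R1: [0, 3, 27/5, -11]
R4 ← R4 − R1: [0, -2, 2, 8]
R3 ← R3 − (3)·R2: [0, 0, -24/5, 4]
R4 ← R4 + (2)·R2: [0, 0, 44/5, -2]
R4 ← R4 + (11/6)·R3: [0, 0, 0, 16/3]
The echelon form has 4 nonzero rows; the last pivot sits in the augmented column, so rank(T) = 3 but rank([T|b]) = 4.
Since the ranks differ, the system is inconsistent.
It has no solutions.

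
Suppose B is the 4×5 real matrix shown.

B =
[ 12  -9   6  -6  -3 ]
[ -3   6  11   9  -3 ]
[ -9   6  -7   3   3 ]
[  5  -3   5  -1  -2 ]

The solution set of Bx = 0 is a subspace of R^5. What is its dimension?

3

Row reduce to echelon form.
R2 ← R2 + (1/4)·R1: [0, 15/4, 25/2, 15/2, -15/4]
R3 ← R3 + (3/4)·R1: [0, -3/4, -5/2, -3/2, 3/4]
R4 ← R4 − (5/12)·R1: [0, 3/4, 5/2, 3/2, -3/4]
R3 ← R3 + (1/5)·R2: [0, 0, 0, 0, 0]
R4 ← R4 − (1/5)·R2: [0, 0, 0, 0, 0]
2 nonzero rows, so rank(B) = 2.
B has 5 columns; by rank–nullity, nullity = 5 − 2 = 3.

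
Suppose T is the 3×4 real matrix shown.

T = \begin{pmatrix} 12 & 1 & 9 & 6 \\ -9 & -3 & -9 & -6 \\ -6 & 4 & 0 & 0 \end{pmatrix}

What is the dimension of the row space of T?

2

Row reduce to echelon form.
R2 ← R2 + (3/4)·R1: [0, -9/4, -9/4, -3/2]
R3 ← R3 + (1/2)·R1: [0, 9/2, 9/2, 3]
R3 ← R3 + (2)·R2: [0, 0, 0, 0]
Echelon form has 2 nonzero rows, so rank(T) = 2.
The row space has dimension equal to the rank: 2.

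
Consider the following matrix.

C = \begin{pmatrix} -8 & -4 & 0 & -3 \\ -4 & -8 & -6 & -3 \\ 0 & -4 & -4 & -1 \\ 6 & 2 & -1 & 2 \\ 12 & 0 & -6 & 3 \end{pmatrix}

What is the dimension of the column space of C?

Row reduce to echelon form.
R2 ← R2 − (1/2)·R1: [0, -6, -6, -3/2]
R4 ← R4 + (3/4)·R1: [0, -1, -1, -1/4]
R5 ← R5 + (3/2)·R1: [0, -6, -6, -3/2]
R3 ← R3 − (2/3)·R2: [0, 0, 0, 0]
R4 ← R4 − (1/6)·R2: [0, 0, 0, 0]
R5 ← R5 − R2: [0, 0, 0, 0]
Echelon form has 2 nonzero rows, so rank(C) = 2.
The column space has dimension equal to the rank: 2.

2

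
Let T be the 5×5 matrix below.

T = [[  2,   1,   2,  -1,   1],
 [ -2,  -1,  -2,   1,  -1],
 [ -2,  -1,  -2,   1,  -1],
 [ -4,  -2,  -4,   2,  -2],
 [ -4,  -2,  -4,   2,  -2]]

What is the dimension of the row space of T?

1

Row reduce to echelon form.
R2 ← R2 + R1: [0, 0, 0, 0, 0]
R3 ← R3 + R1: [0, 0, 0, 0, 0]
R4 ← R4 + (2)·R1: [0, 0, 0, 0, 0]
R5 ← R5 + (2)·R1: [0, 0, 0, 0, 0]
Echelon form has 1 nonzero row, so rank(T) = 1.
The row space has dimension equal to the rank: 1.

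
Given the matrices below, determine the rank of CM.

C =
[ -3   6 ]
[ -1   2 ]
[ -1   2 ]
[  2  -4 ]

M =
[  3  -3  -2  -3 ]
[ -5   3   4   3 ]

First compute CM:
[[-39,  27,  30,  27],
 [-13,   9,  10,   9],
 [-13,   9,  10,   9],
 [ 26, -18, -20, -18]]
Now row reduce the product.
R2 ← R2 − (1/3)·R1: [0, 0, 0, 0]
R3 ← R3 − (1/3)·R1: [0, 0, 0, 0]
R4 ← R4 + (2/3)·R1: [0, 0, 0, 0]
1 nonzero row, so rank(CM) = 1.

1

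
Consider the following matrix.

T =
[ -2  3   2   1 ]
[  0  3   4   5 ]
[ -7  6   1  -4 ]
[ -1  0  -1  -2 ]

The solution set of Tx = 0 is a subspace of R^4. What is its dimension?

Row reduce to echelon form.
R3 ← R3 − (7/2)·R1: [0, -9/2, -6, -15/2]
R4 ← R4 − (1/2)·R1: [0, -3/2, -2, -5/2]
R3 ← R3 + (3/2)·R2: [0, 0, 0, 0]
R4 ← R4 + (1/2)·R2: [0, 0, 0, 0]
2 nonzero rows, so rank(T) = 2.
T has 4 columns; by rank–nullity, nullity = 4 − 2 = 2.

2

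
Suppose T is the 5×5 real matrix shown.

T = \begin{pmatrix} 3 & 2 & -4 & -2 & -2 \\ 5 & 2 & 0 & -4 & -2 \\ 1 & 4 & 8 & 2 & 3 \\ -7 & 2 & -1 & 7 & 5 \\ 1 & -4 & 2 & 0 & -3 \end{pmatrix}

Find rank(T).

4

Row reduce to echelon form.
R2 ← R2 − (5/3)·R1: [0, -4/3, 20/3, -2/3, 4/3]
R3 ← R3 − (1/3)·R1: [0, 10/3, 28/3, 8/3, 11/3]
R4 ← R4 + (7/3)·R1: [0, 20/3, -31/3, 7/3, 1/3]
R5 ← R5 − (1/3)·R1: [0, -14/3, 10/3, 2/3, -7/3]
R3 ← R3 + (5/2)·R2: [0, 0, 26, 1, 7]
R4 ← R4 + (5)·R2: [0, 0, 23, -1, 7]
R5 ← R5 − (7/2)·R2: [0, 0, -20, 3, -7]
R4 ← R4 − (23/26)·R3: [0, 0, 0, -49/26, 21/26]
R5 ← R5 + (10/13)·R3: [0, 0, 0, 49/13, -21/13]
R5 ← R5 + (2)·R4: [0, 0, 0, 0, 0]
Echelon form has 4 nonzero rows, so rank(T) = 4.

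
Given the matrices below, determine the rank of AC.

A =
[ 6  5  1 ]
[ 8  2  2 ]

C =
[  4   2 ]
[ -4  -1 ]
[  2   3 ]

First compute AC:
[[  6,  10],
 [ 28,  20]]
Now row reduce the product.
R2 ← R2 − (14/3)·R1: [0, -80/3]
2 nonzero rows, so rank(AC) = 2.

2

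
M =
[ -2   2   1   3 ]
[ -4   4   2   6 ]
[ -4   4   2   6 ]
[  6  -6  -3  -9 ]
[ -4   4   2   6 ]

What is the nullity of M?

Row reduce to echelon form.
R2 ← R2 − (2)·R1: [0, 0, 0, 0]
R3 ← R3 − (2)·R1: [0, 0, 0, 0]
R4 ← R4 + (3)·R1: [0, 0, 0, 0]
R5 ← R5 − (2)·R1: [0, 0, 0, 0]
1 nonzero row, so rank(M) = 1.
M has 4 columns; by rank–nullity, nullity = 4 − 1 = 3.

3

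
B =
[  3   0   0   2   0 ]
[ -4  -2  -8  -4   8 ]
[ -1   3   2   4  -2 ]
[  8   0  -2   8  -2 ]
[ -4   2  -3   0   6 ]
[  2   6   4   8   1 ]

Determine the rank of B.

Row reduce to echelon form.
R2 ← R2 + (4/3)·R1: [0, -2, -8, -4/3, 8]
R3 ← R3 + (1/3)·R1: [0, 3, 2, 14/3, -2]
R4 ← R4 − (8/3)·R1: [0, 0, -2, 8/3, -2]
R5 ← R5 + (4/3)·R1: [0, 2, -3, 8/3, 6]
R6 ← R6 − (2/3)·R1: [0, 6, 4, 20/3, 1]
R3 ← R3 + (3/2)·R2: [0, 0, -10, 8/3, 10]
R5 ← R5 + R2: [0, 0, -11, 4/3, 14]
R6 ← R6 + (3)·R2: [0, 0, -20, 8/3, 25]
R4 ← R4 − (1/5)·R3: [0, 0, 0, 32/15, -4]
R5 ← R5 − (11/10)·R3: [0, 0, 0, -8/5, 3]
R6 ← R6 − (2)·R3: [0, 0, 0, -8/3, 5]
R5 ← R5 + (3/4)·R4: [0, 0, 0, 0, 0]
R6 ← R6 + (5/4)·R4: [0, 0, 0, 0, 0]
Echelon form has 4 nonzero rows, so rank(B) = 4.

4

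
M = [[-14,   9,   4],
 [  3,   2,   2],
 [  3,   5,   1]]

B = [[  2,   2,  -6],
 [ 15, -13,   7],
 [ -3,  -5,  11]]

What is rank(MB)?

First compute MB:
[[ 95, -165, 191],
 [ 30, -30,  18],
 [ 78, -64,  28]]
Now row reduce the product.
R2 ← R2 − (6/19)·R1: [0, 420/19, -804/19]
R3 ← R3 − (78/95)·R1: [0, 1358/19, -12238/95]
R3 ← R3 − (97/30)·R2: [0, 0, 8]
3 nonzero rows, so rank(MB) = 3.

3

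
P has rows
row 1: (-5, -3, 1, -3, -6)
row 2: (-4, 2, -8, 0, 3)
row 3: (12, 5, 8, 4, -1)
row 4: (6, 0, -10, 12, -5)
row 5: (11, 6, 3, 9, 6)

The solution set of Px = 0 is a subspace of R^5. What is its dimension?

0

Row reduce to echelon form.
R2 ← R2 − (4/5)·R1: [0, 22/5, -44/5, 12/5, 39/5]
R3 ← R3 + (12/5)·R1: [0, -11/5, 52/5, -16/5, -77/5]
R4 ← R4 + (6/5)·R1: [0, -18/5, -44/5, 42/5, -61/5]
R5 ← R5 + (11/5)·R1: [0, -3/5, 26/5, 12/5, -36/5]
R3 ← R3 + (1/2)·R2: [0, 0, 6, -2, -23/2]
R4 ← R4 + (9/11)·R2: [0, 0, -16, 114/11, -64/11]
R5 ← R5 + (3/22)·R2: [0, 0, 4, 30/11, -135/22]
R4 ← R4 + (8/3)·R3: [0, 0, 0, 166/33, -1204/33]
R5 ← R5 − (2/3)·R3: [0, 0, 0, 134/33, 101/66]
R5 ← R5 − (67/83)·R4: [0, 0, 0, 0, 5143/166]
5 nonzero rows, so rank(P) = 5.
P has 5 columns; by rank–nullity, nullity = 5 − 5 = 0.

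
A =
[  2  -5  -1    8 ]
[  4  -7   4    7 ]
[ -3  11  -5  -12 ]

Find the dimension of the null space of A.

1

Row reduce to echelon form.
R2 ← R2 − (2)·R1: [0, 3, 6, -9]
R3 ← R3 + (3/2)·R1: [0, 7/2, -13/2, 0]
R3 ← R3 − (7/6)·R2: [0, 0, -27/2, 21/2]
3 nonzero rows, so rank(A) = 3.
A has 4 columns; by rank–nullity, nullity = 4 − 3 = 1.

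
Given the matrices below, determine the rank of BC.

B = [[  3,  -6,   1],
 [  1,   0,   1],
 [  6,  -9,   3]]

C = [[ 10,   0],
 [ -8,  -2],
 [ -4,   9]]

First compute BC:
[[ 74,  21],
 [  6,   9],
 [120,  45]]
Now row reduce the product.
R2 ← R2 − (3/37)·R1: [0, 270/37]
R3 ← R3 − (60/37)·R1: [0, 405/37]
R3 ← R3 − (3/2)·R2: [0, 0]
2 nonzero rows, so rank(BC) = 2.

2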